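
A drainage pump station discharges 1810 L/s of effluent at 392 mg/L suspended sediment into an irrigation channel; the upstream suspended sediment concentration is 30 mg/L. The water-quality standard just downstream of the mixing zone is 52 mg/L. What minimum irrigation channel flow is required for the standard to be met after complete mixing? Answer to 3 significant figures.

Set C_mix = 52: (Q·30.00 + 1810·392.0) / (Q + 1810) = 52
→ Q = 1810·(392.0 − 52)/(52 − 30.00) = 27970 L/s.

28000 L/s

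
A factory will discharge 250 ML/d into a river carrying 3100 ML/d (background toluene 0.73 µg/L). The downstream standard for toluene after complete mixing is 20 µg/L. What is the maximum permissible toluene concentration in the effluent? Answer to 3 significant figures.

259 µg/L

At the limit, (Qr·Cr + Qe·Cₑ)/(Qr + Qe) = 20:
Cₑ = (3350·20 − 3100·0.7300) / 250.0 = 258.9 µg/L.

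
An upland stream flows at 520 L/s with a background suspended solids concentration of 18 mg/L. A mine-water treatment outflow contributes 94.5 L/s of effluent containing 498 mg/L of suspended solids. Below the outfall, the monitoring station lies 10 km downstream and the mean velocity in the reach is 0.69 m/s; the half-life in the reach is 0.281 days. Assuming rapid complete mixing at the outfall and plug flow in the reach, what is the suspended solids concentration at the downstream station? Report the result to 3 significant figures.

Mixed concentration C = ΣQC/ΣQ = (520.0·18.00 + 94.50·498.0) / 614.5 = 56420/614.5 = 91.82 mg/L.
Travel time t = 10·1000 / 0.69 = 14490 s = 4.026 h.
Half-life 0.281 d → k = ln 2 / 0.281 = 2.467 d⁻¹.
Applying C = C₀e^(−kt): 91.82 × 0.6612 = 60.70 mg/L.

60.7 mg/L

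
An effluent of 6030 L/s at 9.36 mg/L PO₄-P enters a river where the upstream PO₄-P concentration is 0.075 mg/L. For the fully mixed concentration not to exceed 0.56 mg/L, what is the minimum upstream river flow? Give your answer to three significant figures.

Set C_mix = 0.56: (Q·0.07500 + 6030·9.360) / (Q + 6030) = 0.56
→ Q = 6030·(9.360 − 0.56)/(0.56 − 0.07500) = 109400 L/s.

109000 L/s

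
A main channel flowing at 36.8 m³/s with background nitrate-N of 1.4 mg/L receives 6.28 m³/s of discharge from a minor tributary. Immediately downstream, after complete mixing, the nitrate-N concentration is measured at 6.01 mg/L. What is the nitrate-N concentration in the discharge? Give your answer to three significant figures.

33.0 mg/L

Mass balance: 36.80·1.400 + 6.280·Cₑ = 43.08·6.010
→ Cₑ = (43.08·6.010 − 36.80·1.400) / 6.280 = 33.02 mg/L.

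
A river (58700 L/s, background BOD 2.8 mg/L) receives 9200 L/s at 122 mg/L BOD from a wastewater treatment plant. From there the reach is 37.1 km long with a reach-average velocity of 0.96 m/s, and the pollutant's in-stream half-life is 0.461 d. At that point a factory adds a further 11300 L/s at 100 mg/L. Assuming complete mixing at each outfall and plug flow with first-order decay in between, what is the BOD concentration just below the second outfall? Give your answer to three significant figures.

Conservation of mass: C = (58700·2.800 + 9200·122.0) / 67900 = 1287000/67900 = 18.95 mg/L; combined flow 67900 L/s.
Travel time t = 37.1·1000 / 0.96 = 38650 s = 10.73 h.
Half-life 0.461 d → k = ln 2 / 0.461 = 1.504 d⁻¹.
After decay, C = 18.95 × e^(−kt) = 18.95 × 0.5104 = 9.673 mg/L.
Second outfall: C = (67900·9.673 + 11300·100.0)/79200 = 22.56 mg/L.

22.6 mg/L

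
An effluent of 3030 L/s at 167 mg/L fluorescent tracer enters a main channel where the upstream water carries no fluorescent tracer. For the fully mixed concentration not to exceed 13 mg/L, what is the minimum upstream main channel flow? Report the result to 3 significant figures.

Set C_mix = 13: (Q·0 + 3030·167.0) / (Q + 3030) = 13
→ Q = 3030·(167.0 − 13)/(13 − 0) = 35890 L/s.

35900 L/s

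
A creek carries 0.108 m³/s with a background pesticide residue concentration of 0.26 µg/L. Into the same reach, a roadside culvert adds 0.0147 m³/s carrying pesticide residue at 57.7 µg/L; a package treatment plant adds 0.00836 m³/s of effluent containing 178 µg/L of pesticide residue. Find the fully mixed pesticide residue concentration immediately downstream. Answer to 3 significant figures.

Conservation of mass: C = (0.1080·0.2600 + 0.01470·57.70 + 0.008360·178.0) / 0.1311 = 2.364/0.1311 = 18.04 µg/L.

18.0 µg/L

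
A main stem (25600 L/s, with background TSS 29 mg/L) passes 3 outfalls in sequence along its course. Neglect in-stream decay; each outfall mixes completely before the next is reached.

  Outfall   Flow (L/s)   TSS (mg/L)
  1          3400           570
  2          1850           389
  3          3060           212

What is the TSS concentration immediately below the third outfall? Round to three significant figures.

119 mg/L

Below outfall 1: Q → 29000 L/s, C = (25600·29.00 + 3400·570.0)/29000 = 92.43 mg/L.
Below outfall 2: Q → 30850 L/s, C = (29000·92.43 + 1850·389.0)/30850 = 110.2 mg/L.
Below outfall 3: Q → 33910 L/s, C = (30850·110.2 + 3060·212.0)/33910 = 119.4 mg/L.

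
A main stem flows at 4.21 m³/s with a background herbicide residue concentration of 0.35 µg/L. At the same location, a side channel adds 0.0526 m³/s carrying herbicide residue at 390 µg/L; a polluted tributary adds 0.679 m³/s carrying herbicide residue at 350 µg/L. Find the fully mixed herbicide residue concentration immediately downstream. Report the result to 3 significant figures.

Mixed concentration C = ΣQC/ΣQ = (4.210·0.3500 + 0.05260·390.0 + 0.6790·350.0) / 4.942 = 259.6/4.942 = 52.54 µg/L.

52.5 µg/L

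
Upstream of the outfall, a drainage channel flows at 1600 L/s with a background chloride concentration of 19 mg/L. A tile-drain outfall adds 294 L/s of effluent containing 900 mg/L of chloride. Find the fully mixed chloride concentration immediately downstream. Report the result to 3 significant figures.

After mixing, C = (1600·19.00 + 294.0·900.0) / 1894 = 295000/1894 = 155.8 mg/L.

156 mg/L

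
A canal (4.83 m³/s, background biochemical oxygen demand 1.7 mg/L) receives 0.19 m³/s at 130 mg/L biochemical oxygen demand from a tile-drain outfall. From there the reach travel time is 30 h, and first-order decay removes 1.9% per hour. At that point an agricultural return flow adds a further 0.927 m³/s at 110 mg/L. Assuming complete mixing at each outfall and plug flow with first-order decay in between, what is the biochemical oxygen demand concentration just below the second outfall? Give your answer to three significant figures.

Conservation of mass: C = (4.830·1.700 + 0.1900·130.0) / 5.020 = 32.91/5.020 = 6.556 mg/L; combined flow 5.020 m³/s.
1.9%/h lost → k = −ln(1 − 0.019) = 0.01918 h⁻¹.
Applying C = C₀e^(−kt): 6.556 × 0.5624 = 3.687 mg/L.
Second outfall: C = (5.020·3.687 + 0.9270·110.0)/5.947 = 20.26 mg/L.

20.3 mg/L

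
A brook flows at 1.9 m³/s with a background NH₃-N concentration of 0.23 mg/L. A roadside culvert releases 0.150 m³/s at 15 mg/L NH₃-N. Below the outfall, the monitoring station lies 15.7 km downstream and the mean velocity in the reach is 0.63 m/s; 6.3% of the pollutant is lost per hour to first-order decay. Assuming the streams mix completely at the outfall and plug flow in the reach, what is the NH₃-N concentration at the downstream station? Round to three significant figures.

Flow-weighted average: C = (1.900·0.2300 + 0.1500·15.00) / 2.050 = 2.687/2.050 = 1.311 mg/L.
Travel time t = 15.7·1000 / 0.63 = 24920 s = 6.922 h.
6.3%/h lost → k = −ln(1 − 0.063) = 0.06507 h⁻¹.
Decay over the reach: 1.311·exp(−kt) = 1.311·0.6373 = 0.8354 mg/L.

0.835 mg/L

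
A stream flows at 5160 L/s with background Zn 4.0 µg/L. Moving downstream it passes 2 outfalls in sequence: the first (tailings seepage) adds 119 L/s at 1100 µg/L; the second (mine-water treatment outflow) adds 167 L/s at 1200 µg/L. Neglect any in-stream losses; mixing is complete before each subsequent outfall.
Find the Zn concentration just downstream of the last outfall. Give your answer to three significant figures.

64.6 µg/L

Below outfall 1: Q → 5279 L/s, C = (5160·4.000 + 119.0·1100)/5279 = 28.71 µg/L.
Below outfall 2: Q → 5446 L/s, C = (5279·28.71 + 167.0·1200)/5446 = 64.62 µg/L.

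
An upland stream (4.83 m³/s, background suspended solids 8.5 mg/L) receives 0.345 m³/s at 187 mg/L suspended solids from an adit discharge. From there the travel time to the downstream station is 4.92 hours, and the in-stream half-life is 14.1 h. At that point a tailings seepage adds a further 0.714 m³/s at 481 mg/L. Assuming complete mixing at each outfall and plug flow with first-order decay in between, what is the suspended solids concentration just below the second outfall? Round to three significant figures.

Conservation of mass: C = (4.830·8.500 + 0.3450·187.0) / 5.175 = 105.6/5.175 = 20.40 mg/L; combined flow 5.175 m³/s.
Half-life 14.1 h → k = ln 2 / 14.1 = 0.04916 h⁻¹ = 1.180 d⁻¹.
First-order decay: C = 20.40·exp(−k·t) = 20.40·0.7852 = 16.02 mg/L.
At the second outfall, C = (5.175·16.02 + 0.7140·481.0) / (5.175 + 0.7140) = 72.39 mg/L.

72.4 mg/L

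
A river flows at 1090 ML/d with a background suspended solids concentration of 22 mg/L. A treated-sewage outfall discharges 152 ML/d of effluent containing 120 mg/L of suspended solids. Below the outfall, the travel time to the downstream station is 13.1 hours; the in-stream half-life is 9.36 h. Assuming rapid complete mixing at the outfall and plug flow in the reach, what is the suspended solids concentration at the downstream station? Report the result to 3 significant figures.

Flow-weighted average: C = (1090·22.00 + 152.0·120.0) / 1242 = 42220/1242 = 33.99 mg/L.
Half-life 9.36 h → k = ln 2 / 9.36 = 0.07405 h⁻¹ = 1.777 d⁻¹.
Applying C = C₀e^(−kt): 33.99 × 0.3790 = 12.88 mg/L.

12.9 mg/L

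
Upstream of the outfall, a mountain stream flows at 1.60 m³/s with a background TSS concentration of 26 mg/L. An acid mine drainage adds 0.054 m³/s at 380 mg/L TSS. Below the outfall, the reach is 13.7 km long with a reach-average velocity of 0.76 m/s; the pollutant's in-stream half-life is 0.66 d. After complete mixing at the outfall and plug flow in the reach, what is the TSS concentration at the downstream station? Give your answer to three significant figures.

30.2 mg/L

After mixing, C = (1.600·26.00 + 0.05400·380.0) / 1.654 = 62.12/1.654 = 37.56 mg/L.
Travel time t = 13.7·1000 / 0.76 = 18030 s = 5.007 h.
Half-life 0.66 d → k = ln 2 / 0.66 = 1.050 d⁻¹.
First-order decay: C = 37.56·exp(−k·t) = 37.56·0.8032 = 30.17 mg/L.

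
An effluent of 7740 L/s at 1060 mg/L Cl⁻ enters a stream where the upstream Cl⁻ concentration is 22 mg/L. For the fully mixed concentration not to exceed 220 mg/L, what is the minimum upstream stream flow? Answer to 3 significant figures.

32800 L/s

Set C_mix = 220: (Q·22.00 + 7740·1060) / (Q + 7740) = 220
→ Q = 7740·(1060 − 220)/(220 − 22.00) = 32840 L/s.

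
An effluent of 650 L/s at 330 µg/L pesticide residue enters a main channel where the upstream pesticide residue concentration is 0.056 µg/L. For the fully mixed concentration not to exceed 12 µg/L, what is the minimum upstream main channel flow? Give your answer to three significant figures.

17300 L/s

Set C_mix = 12: (Q·0.05600 + 650.0·330.0) / (Q + 650.0) = 12
→ Q = 650.0·(330.0 − 12)/(12 − 0.05600) = 17310 L/s.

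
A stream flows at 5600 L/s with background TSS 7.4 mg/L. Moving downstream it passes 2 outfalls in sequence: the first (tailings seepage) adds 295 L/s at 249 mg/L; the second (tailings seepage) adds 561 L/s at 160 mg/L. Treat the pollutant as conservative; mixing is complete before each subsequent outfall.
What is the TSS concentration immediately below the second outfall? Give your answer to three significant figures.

31.7 mg/L

Below outfall 1: Q → 5895 L/s, C = (5600·7.400 + 295.0·249.0)/5895 = 19.49 mg/L.
Below outfall 2: Q → 6456 L/s, C = (5895·19.49 + 561.0·160.0)/6456 = 31.70 mg/L.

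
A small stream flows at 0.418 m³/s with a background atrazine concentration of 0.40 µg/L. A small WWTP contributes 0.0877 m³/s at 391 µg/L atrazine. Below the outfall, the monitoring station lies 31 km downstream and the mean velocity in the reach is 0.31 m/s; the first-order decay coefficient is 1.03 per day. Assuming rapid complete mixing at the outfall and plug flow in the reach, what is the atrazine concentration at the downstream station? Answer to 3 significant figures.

20.7 µg/L

Mass balance: C = (0.4180·0.4000 + 0.08770·391.0) / 0.5057 = 34.46/0.5057 = 68.14 µg/L.
Travel time t = 31·1000 / 0.31 = 100000 s = 27.78 h.
After decay, C = 68.14 × e^(−kt) = 68.14 × 0.3036 = 20.69 µg/L.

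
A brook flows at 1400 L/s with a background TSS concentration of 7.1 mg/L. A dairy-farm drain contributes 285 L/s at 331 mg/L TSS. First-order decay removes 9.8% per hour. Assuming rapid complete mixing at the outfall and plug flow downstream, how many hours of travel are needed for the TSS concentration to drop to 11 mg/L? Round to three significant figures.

Mass balance: C = (1400·7.100 + 285.0·331.0) / 1685 = 104300/1685 = 61.88 mg/L.
9.8%/h lost → k = −ln(1 − 0.098) = 0.1031 h⁻¹.
61.88·exp(−k·t) = 11 → t = ln(61.88/11)/k = 60290 s = 16.75 h.

16.7 h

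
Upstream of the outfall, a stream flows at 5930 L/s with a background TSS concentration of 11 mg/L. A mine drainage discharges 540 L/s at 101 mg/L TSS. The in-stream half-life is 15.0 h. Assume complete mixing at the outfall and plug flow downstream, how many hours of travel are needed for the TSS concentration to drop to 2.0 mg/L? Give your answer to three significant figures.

Flow-weighted average: C = (5930·11.00 + 540.0·101.0) / 6470 = 119800/6470 = 18.51 mg/L.
Half-life 15.0 h → k = ln 2 / 15.0 = 0.04621 h⁻¹ = 1.109 d⁻¹.
18.51·exp(−k·t) = 2.0 → t = ln(18.51/2.0)/k = 173400 s = 48.16 h.

48.2 h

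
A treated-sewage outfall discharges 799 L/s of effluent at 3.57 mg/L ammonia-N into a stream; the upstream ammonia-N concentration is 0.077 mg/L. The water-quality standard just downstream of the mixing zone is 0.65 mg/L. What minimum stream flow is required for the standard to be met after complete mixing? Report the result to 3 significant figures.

4070 L/s

Set C_mix = 0.65: (Q·0.07700 + 799.0·3.570) / (Q + 799.0) = 0.65
→ Q = 799.0·(3.570 − 0.65)/(0.65 − 0.07700) = 4072 L/s.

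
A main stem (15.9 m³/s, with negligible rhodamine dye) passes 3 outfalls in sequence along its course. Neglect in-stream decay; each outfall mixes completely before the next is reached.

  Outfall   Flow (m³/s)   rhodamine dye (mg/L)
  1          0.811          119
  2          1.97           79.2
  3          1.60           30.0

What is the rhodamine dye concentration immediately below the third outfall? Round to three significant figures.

After outfall 1: Q = 15.90 + 0.8110 = 16.71 m³/s; C = (15.90·0 + 0.8110·119.0)/16.71 = 5.775 mg/L.
After outfall 2: Q = 16.71 + 1.970 = 18.68 m³/s; C = (16.71·5.775 + 1.970·79.20)/18.68 = 13.52 mg/L.
After outfall 3: Q = 18.68 + 1.600 = 20.28 m³/s; C = (18.68·13.52 + 1.600·30.00)/20.28 = 14.82 mg/L.

14.8 mg/L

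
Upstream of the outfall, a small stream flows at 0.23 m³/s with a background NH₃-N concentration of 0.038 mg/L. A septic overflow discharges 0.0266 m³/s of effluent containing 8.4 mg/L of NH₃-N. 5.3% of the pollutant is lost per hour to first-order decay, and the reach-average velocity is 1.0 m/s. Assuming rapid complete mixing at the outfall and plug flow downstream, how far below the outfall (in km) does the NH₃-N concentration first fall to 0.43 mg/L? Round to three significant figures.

49.2 km

Conservation of mass: C = (0.2300·0.03800 + 0.02660·8.400) / 0.2566 = 0.2322/0.2566 = 0.9048 mg/L.
5.3%/h lost → k = −ln(1 − 0.053) = 0.05446 h⁻¹.
Set 0.9048·exp(−k·t) = 0.43 → t = ln(0.9048/0.43)/k = 49180 s = 13.66 h.
Distance = v·t = 1.0·49180 = 49180 m = 49.18 km.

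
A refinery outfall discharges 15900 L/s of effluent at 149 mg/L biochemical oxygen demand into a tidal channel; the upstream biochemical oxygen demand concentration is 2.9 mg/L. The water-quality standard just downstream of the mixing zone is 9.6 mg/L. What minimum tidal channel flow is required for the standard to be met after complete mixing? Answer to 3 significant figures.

Set C_mix = 9.6: (Q·2.900 + 15900·149.0) / (Q + 15900) = 9.6
→ Q = 15900·(149.0 − 9.6)/(9.6 − 2.900) = 330800 L/s.

331000 L/s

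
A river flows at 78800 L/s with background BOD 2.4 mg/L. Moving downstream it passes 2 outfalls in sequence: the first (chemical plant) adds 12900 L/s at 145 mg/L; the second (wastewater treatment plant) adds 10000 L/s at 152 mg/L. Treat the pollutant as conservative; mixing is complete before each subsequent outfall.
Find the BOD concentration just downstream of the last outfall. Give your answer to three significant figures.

Below outfall 1: Q → 91700 L/s, C = (78800·2.400 + 12900·145.0)/91700 = 22.46 mg/L.
Below outfall 2: Q → 101700 L/s, C = (91700·22.46 + 10000·152.0)/101700 = 35.20 mg/L.

35.2 mg/L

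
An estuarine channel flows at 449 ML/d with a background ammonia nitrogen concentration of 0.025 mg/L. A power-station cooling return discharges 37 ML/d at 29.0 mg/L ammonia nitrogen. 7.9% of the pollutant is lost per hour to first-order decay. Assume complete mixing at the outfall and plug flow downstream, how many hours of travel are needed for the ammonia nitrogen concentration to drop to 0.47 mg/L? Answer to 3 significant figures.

Mixed concentration C = ΣQC/ΣQ = (449.0·0.02500 + 37.00·29.00) / 486.0 = 1084/486.0 = 2.231 mg/L.
7.9%/h lost → k = −ln(1 − 0.079) = 0.08230 h⁻¹.
2.231·exp(−k·t) = 0.47 → t = ln(2.231/0.47)/k = 68130 s = 18.92 h.

18.9 h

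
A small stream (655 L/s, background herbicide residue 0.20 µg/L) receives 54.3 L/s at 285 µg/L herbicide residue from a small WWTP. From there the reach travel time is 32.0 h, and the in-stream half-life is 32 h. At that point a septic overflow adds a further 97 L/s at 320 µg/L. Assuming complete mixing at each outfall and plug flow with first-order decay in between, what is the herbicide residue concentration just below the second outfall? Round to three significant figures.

Mixed concentration C = ΣQC/ΣQ = (655.0·0.2000 + 54.30·285.0) / 709.3 = 15610/709.3 = 22.00 µg/L; combined flow 709.3 L/s.
Half-life 32 h → k = ln 2 / 32 = 0.02166 h⁻¹ = 0.5199 d⁻¹.
First-order decay: C = 22.00·exp(−k·t) = 22.00·0.5000 = 11.00 µg/L.
Second outfall: C = (709.3·11.00 + 97.00·320.0)/806.3 = 48.17 µg/L.

48.2 µg/L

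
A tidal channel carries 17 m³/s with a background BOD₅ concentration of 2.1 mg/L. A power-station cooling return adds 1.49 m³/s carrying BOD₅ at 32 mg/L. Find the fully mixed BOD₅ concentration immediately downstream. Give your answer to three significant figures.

4.51 mg/L

After mixing, C = (17.00·2.100 + 1.490·32.00) / 18.49 = 83.38/18.49 = 4.509 mg/L.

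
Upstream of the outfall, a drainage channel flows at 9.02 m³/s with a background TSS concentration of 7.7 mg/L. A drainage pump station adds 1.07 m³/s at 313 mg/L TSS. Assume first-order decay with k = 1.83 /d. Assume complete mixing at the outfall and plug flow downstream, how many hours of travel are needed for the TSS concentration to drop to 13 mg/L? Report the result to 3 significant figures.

After mixing, C = (9.020·7.700 + 1.070·313.0) / 10.09 = 404.4/10.09 = 40.08 mg/L.
40.08·exp(−k·t) = 13 → t = ln(40.08/13)/k = 53150 s = 14.76 h.

14.8 h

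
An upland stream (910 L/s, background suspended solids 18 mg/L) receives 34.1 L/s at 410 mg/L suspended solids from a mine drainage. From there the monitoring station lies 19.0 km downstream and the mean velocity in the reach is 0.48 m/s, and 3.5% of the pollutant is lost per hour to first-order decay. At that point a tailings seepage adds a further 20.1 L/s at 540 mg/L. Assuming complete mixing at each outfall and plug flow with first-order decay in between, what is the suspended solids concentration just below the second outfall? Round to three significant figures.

After mixing, C = (910.0·18.00 + 34.10·410.0) / 944.1 = 30360/944.1 = 32.16 mg/L; combined flow 944.1 L/s.
Travel time t = 19.0·1000 / 0.48 = 39580 s = 11.00 h.
3.5%/h lost → k = −ln(1 − 0.035) = 0.03563 h⁻¹.
First-order decay: C = 32.16·exp(−k·t) = 32.16·0.6759 = 21.74 mg/L.
At the second outfall, C = (944.1·21.74 + 20.10·540.0) / (944.1 + 20.10) = 32.54 mg/L.

32.5 mg/L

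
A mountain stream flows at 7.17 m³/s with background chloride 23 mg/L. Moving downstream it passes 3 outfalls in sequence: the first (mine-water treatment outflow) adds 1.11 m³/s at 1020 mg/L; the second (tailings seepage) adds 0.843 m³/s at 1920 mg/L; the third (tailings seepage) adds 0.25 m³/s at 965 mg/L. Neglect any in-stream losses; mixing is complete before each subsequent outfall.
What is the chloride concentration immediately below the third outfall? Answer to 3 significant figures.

After outfall 1: Q = 7.170 + 1.110 = 8.280 m³/s; C = (7.170·23.00 + 1.110·1020)/8.280 = 156.7 mg/L.
After outfall 2: Q = 8.280 + 0.8430 = 9.123 m³/s; C = (8.280·156.7 + 0.8430·1920)/9.123 = 319.6 mg/L.
After outfall 3: Q = 9.123 + 0.2500 = 9.373 m³/s; C = (9.123·319.6 + 0.2500·965.0)/9.373 = 336.8 mg/L.

337 mg/L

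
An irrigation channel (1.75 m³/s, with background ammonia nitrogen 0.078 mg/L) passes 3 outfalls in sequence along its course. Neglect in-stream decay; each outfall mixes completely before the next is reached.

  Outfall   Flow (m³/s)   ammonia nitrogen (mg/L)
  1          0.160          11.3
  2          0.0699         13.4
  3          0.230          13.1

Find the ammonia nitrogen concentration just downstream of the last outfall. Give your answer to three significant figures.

2.67 mg/L

Outfall 1: combined Q = 1.910 m³/s; C = (1.750·0.07800 + 0.1600·11.30)/1.910 = 1.018 mg/L.
Outfall 2: combined Q = 1.980 m³/s; C = (1.910·1.018 + 0.06990·13.40)/1.980 = 1.455 mg/L.
Outfall 3: combined Q = 2.210 m³/s; C = (1.980·1.455 + 0.2300·13.10)/2.210 = 2.667 mg/L.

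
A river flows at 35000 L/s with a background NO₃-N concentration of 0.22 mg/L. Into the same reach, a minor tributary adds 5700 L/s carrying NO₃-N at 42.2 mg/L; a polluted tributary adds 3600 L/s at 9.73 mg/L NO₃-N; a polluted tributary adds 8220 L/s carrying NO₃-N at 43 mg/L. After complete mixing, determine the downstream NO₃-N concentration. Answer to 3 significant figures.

12.1 mg/L

Mixed concentration C = ΣQC/ΣQ = (35000·0.2200 + 5700·42.20 + 3600·9.730 + 8220·43.00) / 52520 = 636700/52520 = 12.12 mg/L.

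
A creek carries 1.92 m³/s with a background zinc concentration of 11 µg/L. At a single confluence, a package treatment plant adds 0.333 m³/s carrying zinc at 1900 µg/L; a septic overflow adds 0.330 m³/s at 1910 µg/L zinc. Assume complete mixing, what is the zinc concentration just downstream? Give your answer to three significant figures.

Flow-weighted average: C = (1.920·11.00 + 0.3330·1900 + 0.3300·1910) / 2.583 = 1284/2.583 = 497.1 µg/L.

497 µg/L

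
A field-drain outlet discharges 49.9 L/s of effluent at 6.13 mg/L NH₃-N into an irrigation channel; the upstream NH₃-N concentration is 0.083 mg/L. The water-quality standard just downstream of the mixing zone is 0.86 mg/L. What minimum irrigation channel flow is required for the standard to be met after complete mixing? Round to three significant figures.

338 L/s

Set C_mix = 0.86: (Q·0.08300 + 49.90·6.130) / (Q + 49.90) = 0.86
→ Q = 49.90·(6.130 − 0.86)/(0.86 − 0.08300) = 338.4 L/s.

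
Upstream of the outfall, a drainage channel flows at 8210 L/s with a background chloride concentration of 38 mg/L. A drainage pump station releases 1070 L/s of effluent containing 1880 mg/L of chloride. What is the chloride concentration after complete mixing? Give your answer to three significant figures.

250 mg/L

Conservation of mass: C = (8210·38.00 + 1070·1880) / 9280 = 2324000/9280 = 250.4 mg/L.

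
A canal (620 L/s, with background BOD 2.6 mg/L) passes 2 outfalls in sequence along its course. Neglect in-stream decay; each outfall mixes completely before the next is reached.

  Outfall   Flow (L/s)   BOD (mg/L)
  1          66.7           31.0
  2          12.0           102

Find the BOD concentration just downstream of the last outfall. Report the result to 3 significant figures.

Outfall 1: combined Q = 686.7 L/s; C = (620.0·2.600 + 66.70·31.00)/686.7 = 5.359 mg/L.
Outfall 2: combined Q = 698.7 L/s; C = (686.7·5.359 + 12.00·102.0)/698.7 = 7.018 mg/L.

7.02 mg/L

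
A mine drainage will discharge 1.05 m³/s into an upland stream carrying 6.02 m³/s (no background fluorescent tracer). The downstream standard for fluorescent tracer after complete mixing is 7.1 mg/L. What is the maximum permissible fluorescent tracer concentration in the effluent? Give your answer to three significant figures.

47.8 mg/L

At the limit, (Qr·Cr + Qe·Cₑ)/(Qr + Qe) = 7.1:
Cₑ = (7.070·7.1 − 6.020·0) / 1.050 = 47.81 mg/L.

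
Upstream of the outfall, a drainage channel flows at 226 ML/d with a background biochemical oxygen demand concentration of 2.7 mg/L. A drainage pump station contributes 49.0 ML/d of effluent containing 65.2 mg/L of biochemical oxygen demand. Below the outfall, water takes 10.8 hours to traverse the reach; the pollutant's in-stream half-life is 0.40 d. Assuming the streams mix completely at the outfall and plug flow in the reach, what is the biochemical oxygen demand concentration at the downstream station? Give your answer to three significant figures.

Conservation of mass: C = (226.0·2.700 + 49.00·65.20) / 275.0 = 3805/275.0 = 13.84 mg/L.
Half-life 0.40 d → k = ln 2 / 0.40 = 1.733 d⁻¹.
First-order decay: C = 13.84·exp(−k·t) = 13.84·0.4585 = 6.344 mg/L.

6.34 mg/L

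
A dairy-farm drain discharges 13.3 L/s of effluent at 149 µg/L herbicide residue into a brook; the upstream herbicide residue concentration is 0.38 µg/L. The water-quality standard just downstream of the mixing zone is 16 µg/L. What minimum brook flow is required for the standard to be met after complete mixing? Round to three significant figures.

Set C_mix = 16: (Q·0.3800 + 13.30·149.0) / (Q + 13.30) = 16
→ Q = 13.30·(149.0 − 16)/(16 − 0.3800) = 113.2 L/s.

113 L/s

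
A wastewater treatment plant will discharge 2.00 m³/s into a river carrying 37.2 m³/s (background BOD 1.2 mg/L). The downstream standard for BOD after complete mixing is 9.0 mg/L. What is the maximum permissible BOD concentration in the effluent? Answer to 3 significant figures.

154 mg/L

At the limit, (Qr·Cr + Qe·Cₑ)/(Qr + Qe) = 9.0:
Cₑ = (39.20·9.0 − 37.20·1.200) / 2.000 = 154.1 mg/L.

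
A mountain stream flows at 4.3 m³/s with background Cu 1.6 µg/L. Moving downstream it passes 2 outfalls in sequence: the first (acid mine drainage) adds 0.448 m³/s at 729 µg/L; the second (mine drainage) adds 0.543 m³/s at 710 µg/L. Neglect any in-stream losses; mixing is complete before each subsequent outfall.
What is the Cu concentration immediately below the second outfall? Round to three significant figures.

136 µg/L

Outfall 1: combined Q = 4.748 m³/s; C = (4.300·1.600 + 0.4480·729.0)/4.748 = 70.23 µg/L.
Outfall 2: combined Q = 5.291 m³/s; C = (4.748·70.23 + 0.5430·710.0)/5.291 = 135.9 µg/L.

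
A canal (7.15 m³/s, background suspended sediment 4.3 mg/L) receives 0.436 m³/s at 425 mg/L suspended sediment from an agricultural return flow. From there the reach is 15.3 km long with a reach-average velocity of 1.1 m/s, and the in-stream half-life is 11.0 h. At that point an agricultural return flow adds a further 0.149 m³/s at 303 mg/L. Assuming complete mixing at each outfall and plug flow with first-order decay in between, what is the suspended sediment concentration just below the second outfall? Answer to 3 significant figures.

27.7 mg/L

Mass balance: C = (7.150·4.300 + 0.4360·425.0) / 7.586 = 216.0/7.586 = 28.48 mg/L; combined flow 7.586 m³/s.
Travel time t = 15.3·1000 / 1.1 = 13910 s = 3.864 h.
Half-life 11.0 h → k = ln 2 / 11.0 = 0.06301 h⁻¹ = 1.512 d⁻¹.
Decay over the reach: 28.48·exp(−kt) = 28.48·0.7839 = 22.33 mg/L.
Second outfall: C = (7.586·22.33 + 0.1490·303.0)/7.735 = 27.73 mg/L.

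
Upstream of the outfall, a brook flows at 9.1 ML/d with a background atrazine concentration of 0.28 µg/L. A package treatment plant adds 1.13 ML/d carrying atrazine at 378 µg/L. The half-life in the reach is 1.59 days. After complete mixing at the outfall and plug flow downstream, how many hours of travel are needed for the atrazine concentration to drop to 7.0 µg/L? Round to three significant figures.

Mixed concentration C = ΣQC/ΣQ = (9.100·0.2800 + 1.130·378.0) / 10.23 = 429.7/10.23 = 42.00 µg/L.
Half-life 1.59 d → k = ln 2 / 1.59 = 0.4359 d⁻¹.
42.00·exp(−k·t) = 7.0 → t = ln(42.00/7.0)/k = 355100 s = 98.65 h.

98.6 h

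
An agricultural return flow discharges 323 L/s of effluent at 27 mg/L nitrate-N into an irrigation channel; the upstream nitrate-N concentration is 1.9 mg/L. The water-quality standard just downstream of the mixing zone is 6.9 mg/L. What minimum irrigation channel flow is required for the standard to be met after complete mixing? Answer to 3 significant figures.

1300 L/s

Set C_mix = 6.9: (Q·1.900 + 323.0·27.00) / (Q + 323.0) = 6.9
→ Q = 323.0·(27.00 − 6.9)/(6.9 − 1.900) = 1298 L/s.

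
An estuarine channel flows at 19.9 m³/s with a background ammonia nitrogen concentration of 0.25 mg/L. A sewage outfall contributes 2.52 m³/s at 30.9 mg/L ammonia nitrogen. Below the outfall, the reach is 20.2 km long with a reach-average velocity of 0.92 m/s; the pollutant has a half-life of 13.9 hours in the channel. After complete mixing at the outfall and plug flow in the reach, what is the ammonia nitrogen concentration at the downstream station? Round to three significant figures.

2.73 mg/L

After mixing, C = (19.90·0.2500 + 2.520·30.90) / 22.42 = 82.84/22.42 = 3.695 mg/L.
Travel time t = 20.2·1000 / 0.92 = 21960 s = 6.099 h.
Half-life 13.9 h → k = ln 2 / 13.9 = 0.04987 h⁻¹ = 1.197 d⁻¹.
Applying C = C₀e^(−kt): 3.695 × 0.7378 = 2.726 mg/L.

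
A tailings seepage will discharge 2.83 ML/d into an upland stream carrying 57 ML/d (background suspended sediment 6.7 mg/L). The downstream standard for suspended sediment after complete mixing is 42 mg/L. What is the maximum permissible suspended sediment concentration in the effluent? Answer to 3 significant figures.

At the limit, (Qr·Cr + Qe·Cₑ)/(Qr + Qe) = 42:
Cₑ = (59.83·42 − 57.00·6.700) / 2.830 = 753.0 mg/L.

753 mg/L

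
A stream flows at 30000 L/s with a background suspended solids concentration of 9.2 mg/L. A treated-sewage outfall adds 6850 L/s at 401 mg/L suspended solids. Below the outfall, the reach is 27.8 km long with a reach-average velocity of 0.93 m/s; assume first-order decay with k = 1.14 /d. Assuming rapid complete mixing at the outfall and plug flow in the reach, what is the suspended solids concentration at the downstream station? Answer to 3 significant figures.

55.3 mg/L

Mixed concentration C = ΣQC/ΣQ = (30000·9.200 + 6850·401.0) / 36850 = 3023000/36850 = 82.03 mg/L.
Travel time t = 27.8·1000 / 0.93 = 29890 s = 8.303 h.
Applying C = C₀e^(−kt): 82.03 × 0.6741 = 55.30 mg/L.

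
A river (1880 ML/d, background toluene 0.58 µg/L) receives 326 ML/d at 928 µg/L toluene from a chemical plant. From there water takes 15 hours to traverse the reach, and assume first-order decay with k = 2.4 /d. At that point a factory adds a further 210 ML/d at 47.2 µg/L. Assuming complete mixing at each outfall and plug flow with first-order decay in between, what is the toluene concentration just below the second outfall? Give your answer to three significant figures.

32.1 µg/L

Mass balance: C = (1880·0.5800 + 326.0·928.0) / 2206 = 303600/2206 = 137.6 µg/L; combined flow 2206 ML/d.
After decay, C = 137.6 × e^(−kt) = 137.6 × 0.2231 = 30.71 µg/L.
Second outfall: C = (2206·30.71 + 210.0·47.20)/2416 = 32.14 µg/L.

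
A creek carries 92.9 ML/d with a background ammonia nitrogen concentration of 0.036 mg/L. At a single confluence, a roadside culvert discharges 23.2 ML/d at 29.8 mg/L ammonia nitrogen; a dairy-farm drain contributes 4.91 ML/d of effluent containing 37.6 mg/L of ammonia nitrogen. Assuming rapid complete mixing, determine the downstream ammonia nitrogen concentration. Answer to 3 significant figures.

7.27 mg/L

After mixing, C = (92.90·0.03600 + 23.20·29.80 + 4.910·37.60) / 121.0 = 879.3/121.0 = 7.267 mg/L.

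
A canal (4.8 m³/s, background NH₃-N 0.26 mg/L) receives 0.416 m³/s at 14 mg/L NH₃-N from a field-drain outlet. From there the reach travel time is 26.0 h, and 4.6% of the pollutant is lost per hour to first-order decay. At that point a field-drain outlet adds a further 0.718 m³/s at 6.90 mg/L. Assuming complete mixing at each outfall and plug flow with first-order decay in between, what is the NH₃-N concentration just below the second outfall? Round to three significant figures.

After mixing, C = (4.800·0.2600 + 0.4160·14.00) / 5.216 = 7.072/5.216 = 1.356 mg/L; combined flow 5.216 m³/s.
4.6%/h lost → k = −ln(1 − 0.046) = 0.04709 h⁻¹.
Decay over the reach: 1.356·exp(−kt) = 1.356·0.2939 = 0.3985 mg/L.
Second outfall: C = (5.216·0.3985 + 0.7180·6.900)/5.934 = 1.185 mg/L.

1.19 mg/L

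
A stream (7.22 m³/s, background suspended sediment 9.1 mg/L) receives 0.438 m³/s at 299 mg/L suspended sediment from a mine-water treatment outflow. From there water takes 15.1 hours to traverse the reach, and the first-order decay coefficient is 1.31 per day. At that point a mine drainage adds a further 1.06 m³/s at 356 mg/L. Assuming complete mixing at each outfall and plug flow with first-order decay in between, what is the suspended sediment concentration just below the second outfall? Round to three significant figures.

Conservation of mass: C = (7.220·9.100 + 0.4380·299.0) / 7.658 = 196.7/7.658 = 25.68 mg/L; combined flow 7.658 m³/s.
After decay, C = 25.68 × e^(−kt) = 25.68 × 0.4386 = 11.26 mg/L.
Second outfall: C = (7.658·11.26 + 1.060·356.0)/8.718 = 53.18 mg/L.

53.2 mg/L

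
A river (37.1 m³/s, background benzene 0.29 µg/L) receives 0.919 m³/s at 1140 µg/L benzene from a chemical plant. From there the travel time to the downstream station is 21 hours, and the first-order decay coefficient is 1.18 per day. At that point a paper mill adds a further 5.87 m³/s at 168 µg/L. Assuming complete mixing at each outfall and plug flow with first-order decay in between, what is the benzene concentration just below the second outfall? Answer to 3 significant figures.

Mixed concentration C = ΣQC/ΣQ = (37.10·0.2900 + 0.9190·1140) / 38.02 = 1058/38.02 = 27.84 µg/L; combined flow 38.02 m³/s.
Applying C = C₀e^(−kt): 27.84 × 0.3561 = 9.914 µg/L.
At the second outfall, C = (38.02·9.914 + 5.870·168.0) / (38.02 + 5.870) = 31.06 µg/L.

31.1 µg/L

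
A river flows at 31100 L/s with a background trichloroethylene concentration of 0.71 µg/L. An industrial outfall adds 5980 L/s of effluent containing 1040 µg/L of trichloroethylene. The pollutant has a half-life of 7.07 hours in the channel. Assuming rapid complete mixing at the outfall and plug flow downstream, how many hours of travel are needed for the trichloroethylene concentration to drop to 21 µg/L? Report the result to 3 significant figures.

21.2 h

Mixed concentration C = ΣQC/ΣQ = (31100·0.7100 + 5980·1040) / 37080 = 6241000/37080 = 168.3 µg/L.
Half-life 7.07 h → k = ln 2 / 7.07 = 0.09804 h⁻¹ = 2.353 d⁻¹.
168.3·exp(−k·t) = 21 → t = ln(168.3/21)/k = 76430 s = 21.23 h.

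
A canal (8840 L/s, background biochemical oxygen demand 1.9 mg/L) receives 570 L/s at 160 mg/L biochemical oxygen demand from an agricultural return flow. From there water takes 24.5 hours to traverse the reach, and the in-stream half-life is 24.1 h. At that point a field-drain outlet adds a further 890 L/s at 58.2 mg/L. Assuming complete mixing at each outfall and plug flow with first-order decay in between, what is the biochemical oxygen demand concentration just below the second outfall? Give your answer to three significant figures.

Mass balance: C = (8840·1.900 + 570.0·160.0) / 9410 = 108000/9410 = 11.48 mg/L; combined flow 9410 L/s.
Half-life 24.1 h → k = ln 2 / 24.1 = 0.02876 h⁻¹ = 0.6903 d⁻¹.
After decay, C = 11.48 × e^(−kt) = 11.48 × 0.4943 = 5.673 mg/L.
At the second outfall, C = (9410·5.673 + 890.0·58.20) / (9410 + 890.0) = 10.21 mg/L.

10.2 mg/L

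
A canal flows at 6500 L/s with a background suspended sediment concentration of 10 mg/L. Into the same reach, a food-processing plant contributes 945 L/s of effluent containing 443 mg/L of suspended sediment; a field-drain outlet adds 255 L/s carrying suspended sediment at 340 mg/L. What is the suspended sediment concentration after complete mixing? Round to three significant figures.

74.1 mg/L

Mass balance: C = (6500·10.00 + 945.0·443.0 + 255.0·340.0) / 7700 = 570300/7700 = 74.07 mg/L.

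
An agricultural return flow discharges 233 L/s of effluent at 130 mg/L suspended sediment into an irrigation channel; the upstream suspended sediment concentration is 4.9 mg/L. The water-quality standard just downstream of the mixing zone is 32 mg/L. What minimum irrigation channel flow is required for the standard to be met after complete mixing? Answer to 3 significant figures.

843 L/s

Set C_mix = 32: (Q·4.900 + 233.0·130.0) / (Q + 233.0) = 32
→ Q = 233.0·(130.0 − 32)/(32 − 4.900) = 842.6 L/s.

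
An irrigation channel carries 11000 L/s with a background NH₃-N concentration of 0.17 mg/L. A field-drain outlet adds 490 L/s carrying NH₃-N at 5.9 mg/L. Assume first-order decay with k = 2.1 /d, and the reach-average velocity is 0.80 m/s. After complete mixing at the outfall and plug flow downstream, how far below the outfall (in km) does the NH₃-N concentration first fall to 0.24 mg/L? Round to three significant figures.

After mixing, C = (11000·0.1700 + 490.0·5.900) / 11490 = 4761/11490 = 0.4144 mg/L.
Set 0.4144·exp(−k·t) = 0.24 → t = ln(0.4144/0.24)/k = 22470 s = 6.241 h.
Distance = v·t = 0.80·22470 = 17970 m = 17.97 km.

18.0 km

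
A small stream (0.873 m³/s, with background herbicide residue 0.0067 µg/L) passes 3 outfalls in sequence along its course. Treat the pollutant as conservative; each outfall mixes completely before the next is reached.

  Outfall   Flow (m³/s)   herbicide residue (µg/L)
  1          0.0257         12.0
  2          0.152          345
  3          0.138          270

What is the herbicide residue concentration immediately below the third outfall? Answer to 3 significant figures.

75.7 µg/L

After outfall 1: Q = 0.8730 + 0.02570 = 0.8987 m³/s; C = (0.8730·0.006700 + 0.02570·12.00)/0.8987 = 0.3497 µg/L.
After outfall 2: Q = 0.8987 + 0.1520 = 1.051 m³/s; C = (0.8987·0.3497 + 0.1520·345.0)/1.051 = 50.21 µg/L.
After outfall 3: Q = 1.051 + 0.1380 = 1.189 m³/s; C = (1.051·50.21 + 0.1380·270.0)/1.189 = 75.72 µg/L.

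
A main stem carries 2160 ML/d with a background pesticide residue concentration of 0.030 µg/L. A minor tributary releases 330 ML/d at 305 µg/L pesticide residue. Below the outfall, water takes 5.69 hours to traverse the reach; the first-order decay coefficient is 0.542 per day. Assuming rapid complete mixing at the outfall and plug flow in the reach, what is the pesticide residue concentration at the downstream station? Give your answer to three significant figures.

35.6 µg/L

Mixed concentration C = ΣQC/ΣQ = (2160·0.03000 + 330.0·305.0) / 2490 = 100700/2490 = 40.45 µg/L.
Decay over the reach: 40.45·exp(−kt) = 40.45·0.8794 = 35.57 µg/L.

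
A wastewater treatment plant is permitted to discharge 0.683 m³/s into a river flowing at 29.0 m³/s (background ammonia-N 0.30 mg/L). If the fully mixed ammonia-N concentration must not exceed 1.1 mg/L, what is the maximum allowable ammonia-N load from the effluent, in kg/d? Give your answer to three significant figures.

2070 kg/d

Mass balance at the limit: 29.00·0.3000 + 0.6830·Cₑ = 29.68·1.1 → Cₑ = 35.07 mg/L.
Load = 0.6830 m³/s × 35.07 g/m³ × 86 400 s/d = 2069 kg/d.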